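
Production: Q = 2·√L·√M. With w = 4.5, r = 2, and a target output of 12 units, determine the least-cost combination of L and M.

L* = 4, M* = 9

Cost minimization requires the marginal rate of technical substitution to equal the input-price ratio: MP_L/MP_M = w/r.
Here MP_L/MP_M = (1/2)·(M/L)/(1/2) = (M/L). Setting this equal to 4.5/2 = 2.25 gives M = 2.25L.
Substituting into Q = 12: 2·L^(1/2)·(2.25L)^(1/2) = 12.
Solving, L = 4 and M = 9.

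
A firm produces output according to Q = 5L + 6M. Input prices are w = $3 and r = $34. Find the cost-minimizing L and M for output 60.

L* = 12, M* = 0

The inputs are perfect substitutes, so the firm uses whichever has the lower cost per unit of output.
Cost per unit of output via L is w/5 = 0.6; via M it is r/6 = 17/3. L is cheaper.
Producing Q = 60 with L alone: L = 12, M = 0.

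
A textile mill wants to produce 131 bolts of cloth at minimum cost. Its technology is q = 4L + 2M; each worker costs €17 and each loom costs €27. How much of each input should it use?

The inputs are perfect substitutes, so the firm uses whichever has the lower cost per unit of output.
Cost per unit of output via L is w/4 = 4.25; via M it is r/2 = 13.5. L is cheaper.
Producing q = 131 with L alone: L = 32.75, M = 0.

L* = 32.75, M* = 0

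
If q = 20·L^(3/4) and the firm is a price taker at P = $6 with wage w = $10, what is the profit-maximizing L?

L* = 6561

MP_L = (3/4)·20·L^(-1/4) = 15·L^(-1/4).
Profit maximization for a price taker requires P·MP_L = w: 6·15·L^(-1/4) = 10.
So L^(-1/4) = 1/9, which gives L = 6561.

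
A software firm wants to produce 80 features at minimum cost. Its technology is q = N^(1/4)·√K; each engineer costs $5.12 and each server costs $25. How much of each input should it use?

N* = 625, K* = 256

Cost minimization requires the marginal rate of technical substitution to equal the input-price ratio: MP_N/MP_K = w/r.
Here MP_N/MP_K = (1/4)·(K/N)/(1/2) = 0.5·(K/N). Setting this equal to 5.12/25 = 0.2048 gives K = 0.4096N.
Substituting into q = 80: N^(1/4)·(0.4096N)^(1/2) = 80.
Solving, N = 625 and K = 256.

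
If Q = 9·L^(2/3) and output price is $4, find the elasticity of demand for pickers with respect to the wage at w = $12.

ε = -3

MP_L = (2/3)·9·L^(-1/3), so P·MP_L = w gives 24·L^(-1/3) = w.
Solving, L(w) = (24/w)^(3). This is a constant-elasticity form: L ∝ w^(−3), so ε = −3.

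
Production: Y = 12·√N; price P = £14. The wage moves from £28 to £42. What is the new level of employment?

From P·MP_N = w with MP_N = 6·N^(-1/2), the labor demand is N(w) = (84/w)^(2).
At w = 28: N = 9. At w = 42: N = 4.

N* = 4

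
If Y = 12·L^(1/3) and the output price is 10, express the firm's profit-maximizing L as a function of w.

L(w) = (40/w)^(3/2)

MP_L = (1/3)·12·L^(-2/3) = 4·L^(-2/3).
Setting P·MP_L = w: 40·L^(-2/3) = w.
Solving for L: L^(-2/3) = w/40, so L = (40/w)^(3/2).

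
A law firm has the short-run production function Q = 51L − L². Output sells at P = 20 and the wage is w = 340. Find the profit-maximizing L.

L* = 17

The marginal product of L is MP_L = 51 − 2L.
A price-taking firm hires until the value of the marginal product equals the wage: P·MP_L = w, so 20·(51 − 2L) = 340.
Then 51 − 2L = 17, giving L = 17.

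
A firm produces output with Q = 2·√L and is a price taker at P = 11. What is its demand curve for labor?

L(w) = 121/w²

MP_L = (1/2)·2·L^(-1/2) = L^(-1/2).
Setting P·MP_L = w: 11·L^(-1/2) = w.
Solving for L: L^(-1/2) = w/11, so L = (11/w)^(2).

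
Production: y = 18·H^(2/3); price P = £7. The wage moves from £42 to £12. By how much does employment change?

ΔH = 335

From P·MP_H = w with MP_H = 12·H^(-1/3), the labor demand is H(w) = (84/w)^(3).
At w = 42: H = 8. At w = 12: H = 343.
ΔH = 343 − 8 = 335.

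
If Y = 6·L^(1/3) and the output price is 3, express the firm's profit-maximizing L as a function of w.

L(w) = (6/w)^(3/2)

MP_L = (1/3)·6·L^(-2/3) = 2·L^(-2/3).
Setting P·MP_L = w: 6·L^(-2/3) = w.
Solving for L: L^(-2/3) = w/6, so L = (6/w)^(3/2).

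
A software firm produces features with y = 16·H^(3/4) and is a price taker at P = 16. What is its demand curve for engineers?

H(w) = (192/w)^(4)

MP_H = (3/4)·16·H^(-1/4) = 12·H^(-1/4).
Setting P·MP_H = w: 192·H^(-1/4) = w.
Solving for H: H^(-1/4) = w/192, so H = (192/w)^(4).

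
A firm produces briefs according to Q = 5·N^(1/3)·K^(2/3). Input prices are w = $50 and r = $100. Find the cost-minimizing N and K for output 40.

N* = 8, K* = 8

Cost minimization requires the marginal rate of technical substitution to equal the input-price ratio: MP_N/MP_K = w/r.
Here MP_N/MP_K = (1/3)·(K/N)/(2/3) = 0.5·(K/N). Setting this equal to 50/100 = 0.5 gives K = N.
Substituting into Q = 40: 5·N^(1/3)·(N)^(2/3) = 40.
Solving, N = 8 and K = 8.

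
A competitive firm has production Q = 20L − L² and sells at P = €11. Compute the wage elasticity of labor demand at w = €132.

ε = -1.5

From P·MP_L = w with MP_L = 20 − 2L, labor demand is L(w) = (20 − w/11)/2.
dL/dw = −1/(22) = -1/22.
At w = 132, L = 4, so ε = (dL/dw)·(w/L) = (-1/22)·(132/4) = -1.5.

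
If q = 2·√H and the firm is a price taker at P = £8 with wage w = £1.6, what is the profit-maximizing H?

MP_H = (1/2)·2·H^(-1/2) = H^(-1/2).
Profit maximization for a price taker requires P·MP_H = w: 8·H^(-1/2) = 1.6.
So H^(-1/2) = 0.2, which gives H = 25.

H* = 25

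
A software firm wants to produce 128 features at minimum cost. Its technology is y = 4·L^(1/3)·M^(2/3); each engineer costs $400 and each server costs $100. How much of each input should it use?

Cost minimization requires the marginal rate of technical substitution to equal the input-price ratio: MP_L/MP_M = w/r.
Here MP_L/MP_M = (1/3)·(M/L)/(2/3) = 0.5·(M/L). Setting this equal to 400/100 = 4 gives M = 8L.
Substituting into y = 128: 4·L^(1/3)·(8L)^(2/3) = 128.
Solving, L = 8 and M = 64.

L* = 8, M* = 64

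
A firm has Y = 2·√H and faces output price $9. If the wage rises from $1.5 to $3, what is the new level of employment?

From P·MP_H = w with MP_H = H^(-1/2), the labor demand is H(w) = (9/w)^(2).
At w = 1.5: H = 36. At w = 3: H = 9.

H* = 9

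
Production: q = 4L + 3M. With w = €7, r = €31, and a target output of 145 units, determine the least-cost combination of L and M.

The inputs are perfect substitutes, so the firm uses whichever has the lower cost per unit of output.
Cost per unit of output via L is w/4 = 1.75; via M it is r/3 = 31/3. L is cheaper.
Producing q = 145 with L alone: L = 36.25, M = 0.

L* = 36.25, M* = 0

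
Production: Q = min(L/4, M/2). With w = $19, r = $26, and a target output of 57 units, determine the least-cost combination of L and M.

With a fixed-proportions technology, the cost-minimizing bundle uses no slack in either input: L/4 = M/2 = Q.
So L = 4·57 = 228 and M = 2·57 = 114.

L* = 228, M* = 114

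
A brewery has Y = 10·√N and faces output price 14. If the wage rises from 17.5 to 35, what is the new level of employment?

N* = 4

From P·MP_N = w with MP_N = 5·N^(-1/2), the labor demand is N(w) = (70/w)^(2).
At w = 17.5: N = 16. At w = 35: N = 4.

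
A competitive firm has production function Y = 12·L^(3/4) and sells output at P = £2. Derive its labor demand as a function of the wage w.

MP_L = (3/4)·12·L^(-1/4) = 9·L^(-1/4).
Setting P·MP_L = w: 18·L^(-1/4) = w.
Solving for L: L^(-1/4) = w/18, so L = (18/w)^(4).

L(w) = 104976/w^(4)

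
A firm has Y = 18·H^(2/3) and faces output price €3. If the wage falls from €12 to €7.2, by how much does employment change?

ΔH = 98

From P·MP_H = w with MP_H = 12·H^(-1/3), the labor demand is H(w) = (36/w)^(3).
At w = 12: H = 27. At w = 7.2: H = 125.
ΔH = 125 − 27 = 98.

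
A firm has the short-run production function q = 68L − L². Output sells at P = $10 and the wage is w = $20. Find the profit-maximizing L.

The marginal product of L is MP_L = 68 − 2L.
A price-taking firm hires until the value of the marginal product equals the wage: P·MP_L = w, so 10·(68 − 2L) = 20.
Then 68 − 2L = 2, giving L = 33.

L* = 33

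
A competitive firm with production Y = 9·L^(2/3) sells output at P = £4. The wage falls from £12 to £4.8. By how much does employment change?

ΔL = 117

From P·MP_L = w with MP_L = 6·L^(-1/3), the labor demand is L(w) = (24/w)^(3).
At w = 12: L = 8. At w = 4.8: L = 125.
ΔL = 125 − 8 = 117.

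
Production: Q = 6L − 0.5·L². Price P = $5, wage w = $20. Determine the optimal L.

The marginal product of L is MP_L = 6 − L.
A price-taking firm hires until the value of the marginal product equals the wage: P·MP_L = w, so 5·(6 − L) = 20.
Then 6 − L = 4, giving L = 2.

L* = 2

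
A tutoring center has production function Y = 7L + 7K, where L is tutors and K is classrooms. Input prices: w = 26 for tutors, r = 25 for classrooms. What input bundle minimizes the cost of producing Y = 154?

L* = 0, K* = 22

The inputs are perfect substitutes, so the firm uses whichever has the lower cost per unit of output.
Cost per unit of output via L is w/7 = 26/7; via K it is r/7 = 25/7. K is cheaper.
Producing Y = 154 with K alone: L = 0, K = 22.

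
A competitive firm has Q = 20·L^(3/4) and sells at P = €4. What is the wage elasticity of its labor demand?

ε = -4

MP_L = (3/4)·20·L^(-1/4), so P·MP_L = w gives 60·L^(-1/4) = w.
Solving, L(w) = (60/w)^(4). This is a constant-elasticity form: L ∝ w^(−4), so ε = −4.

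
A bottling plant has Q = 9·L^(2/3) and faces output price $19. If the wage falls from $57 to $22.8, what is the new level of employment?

From P·MP_L = w with MP_L = 6·L^(-1/3), the labor demand is L(w) = (114/w)^(3).
At w = 57: L = 8. At w = 22.8: L = 125.

L* = 125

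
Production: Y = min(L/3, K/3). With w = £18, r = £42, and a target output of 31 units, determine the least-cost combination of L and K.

L* = 93, K* = 93

With a fixed-proportions technology, the cost-minimizing bundle uses no slack in either input: L/3 = K/3 = Y.
So L = 3·31 = 93 and K = 3·31 = 93.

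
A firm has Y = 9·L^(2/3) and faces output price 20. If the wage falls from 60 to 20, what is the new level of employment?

L* = 216

From P·MP_L = w with MP_L = 6·L^(-1/3), the labor demand is L(w) = (120/w)^(3).
At w = 60: L = 8. At w = 20: L = 216.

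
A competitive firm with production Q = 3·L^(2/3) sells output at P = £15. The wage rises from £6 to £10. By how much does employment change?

From P·MP_L = w with MP_L = 2·L^(-1/3), the labor demand is L(w) = (30/w)^(3).
At w = 6: L = 125. At w = 10: L = 27.
ΔL = 27 − 125 = -98.

ΔL = -98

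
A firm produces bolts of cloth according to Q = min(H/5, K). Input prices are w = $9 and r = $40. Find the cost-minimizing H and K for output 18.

With a fixed-proportions technology, the cost-minimizing bundle uses no slack in either input: H/5 = K = Q.
So H = 5·18 = 90 and K = 18.

H* = 90, K* = 18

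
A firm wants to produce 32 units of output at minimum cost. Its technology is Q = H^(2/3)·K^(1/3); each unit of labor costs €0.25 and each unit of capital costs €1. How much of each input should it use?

Cost minimization requires the marginal rate of technical substitution to equal the input-price ratio: MP_H/MP_K = w/r.
Here MP_H/MP_K = (2/3)·(K/H)/(1/3) = 2·(K/H). Setting this equal to 0.25/1 = 0.25 gives K = 0.125H.
Substituting into Q = 32: H^(2/3)·(0.125H)^(1/3) = 32.
Solving, H = 64 and K = 8.

H* = 64, K* = 8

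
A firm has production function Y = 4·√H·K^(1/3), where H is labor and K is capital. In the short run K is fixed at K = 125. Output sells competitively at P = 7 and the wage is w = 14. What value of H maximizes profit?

With K = 125, MP_H = (1/2)·4·H^(-1/2)·125^(1/3) = 10·H^(-1/2).
Profit maximization for a price taker requires P·MP_H = w: 7·10·H^(-1/2) = 14.
So H^(-1/2) = 0.2, which gives H = 25.

H* = 25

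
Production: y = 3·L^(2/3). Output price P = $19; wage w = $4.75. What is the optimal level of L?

L* = 512

MP_L = (2/3)·3·L^(-1/3) = 2·L^(-1/3).
Profit maximization for a price taker requires P·MP_L = w: 19·2·L^(-1/3) = 4.75.
So L^(-1/3) = 0.125, which gives L = 512.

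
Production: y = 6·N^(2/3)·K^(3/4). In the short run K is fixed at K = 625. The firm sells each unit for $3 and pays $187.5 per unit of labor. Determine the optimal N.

N* = 512

With K = 625, MP_N = (2/3)·6·N^(-1/3)·625^(3/4) = 500·N^(-1/3).
Profit maximization for a price taker requires P·MP_N = w: 3·500·N^(-1/3) = 187.5.
So N^(-1/3) = 0.125, which gives N = 512.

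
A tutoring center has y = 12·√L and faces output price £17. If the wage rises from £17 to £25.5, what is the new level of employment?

L* = 16

From P·MP_L = w with MP_L = 6·L^(-1/2), the labor demand is L(w) = (102/w)^(2).
At w = 17: L = 36. At w = 25.5: L = 16.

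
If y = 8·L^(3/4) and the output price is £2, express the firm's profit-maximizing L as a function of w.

MP_L = (3/4)·8·L^(-1/4) = 6·L^(-1/4).
Setting P·MP_L = w: 12·L^(-1/4) = w.
Solving for L: L^(-1/4) = w/12, so L = (12/w)^(4).

L(w) = 20736/w^(4)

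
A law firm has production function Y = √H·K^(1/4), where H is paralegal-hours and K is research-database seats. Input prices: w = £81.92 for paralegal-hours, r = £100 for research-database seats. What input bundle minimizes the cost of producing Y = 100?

H* = 625, K* = 256

Cost minimization requires the marginal rate of technical substitution to equal the input-price ratio: MP_H/MP_K = w/r.
Here MP_H/MP_K = (1/2)·(K/H)/(1/4) = 2·(K/H). Setting this equal to 81.92/100 = 0.8192 gives K = 0.4096H.
Substituting into Y = 100: H^(1/2)·(0.4096H)^(1/4) = 100.
Solving, H = 625 and K = 256.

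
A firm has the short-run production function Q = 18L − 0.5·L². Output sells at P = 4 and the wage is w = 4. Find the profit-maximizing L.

The marginal product of L is MP_L = 18 − L.
A price-taking firm hires until the value of the marginal product equals the wage: P·MP_L = w, so 4·(18 − L) = 4.
Then 18 − L = 1, giving L = 17.

L* = 17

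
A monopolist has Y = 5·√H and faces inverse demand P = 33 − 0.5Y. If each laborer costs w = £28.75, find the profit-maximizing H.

H* = 4

Marginal revenue from the inverse demand is MR = 33 − Y.
The marginal product is MP_H = 2.5·H^(-1/2).
A monopolist hires until marginal revenue product equals the wage: MR·MP_H = w.
At H, Y = 5·√H. Substituting and solving: (33 − 5·√H)·2.5·H^(-1/2) = 28.75 gives H = 4.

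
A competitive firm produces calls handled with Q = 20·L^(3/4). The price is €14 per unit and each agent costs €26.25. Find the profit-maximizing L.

L* = 4096

MP_L = (3/4)·20·L^(-1/4) = 15·L^(-1/4).
Profit maximization for a price taker requires P·MP_L = w: 14·15·L^(-1/4) = 26.25.
So L^(-1/4) = 0.125, which gives L = 4096.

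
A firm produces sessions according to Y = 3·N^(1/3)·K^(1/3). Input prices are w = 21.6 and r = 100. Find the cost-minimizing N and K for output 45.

Cost minimization requires the marginal rate of technical substitution to equal the input-price ratio: MP_N/MP_K = w/r.
Here MP_N/MP_K = (1/3)·(K/N)/(1/3) = (K/N). Setting this equal to 21.6/100 = 0.216 gives K = 0.216N.
Substituting into Y = 45: 3·N^(1/3)·(0.216N)^(1/3) = 45.
Solving, N = 125 and K = 27.

N* = 125, K* = 27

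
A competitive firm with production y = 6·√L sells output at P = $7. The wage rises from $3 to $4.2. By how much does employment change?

ΔL = -24

From P·MP_L = w with MP_L = 3·L^(-1/2), the labor demand is L(w) = (21/w)^(2).
At w = 3: L = 49. At w = 4.2: L = 25.
ΔL = 25 − 49 = -24.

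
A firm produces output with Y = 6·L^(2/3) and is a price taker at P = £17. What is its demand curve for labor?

L(w) = 314432/w³

MP_L = (2/3)·6·L^(-1/3) = 4·L^(-1/3).
Setting P·MP_L = w: 68·L^(-1/3) = w.
Solving for L: L^(-1/3) = w/68, so L = (68/w)^(3).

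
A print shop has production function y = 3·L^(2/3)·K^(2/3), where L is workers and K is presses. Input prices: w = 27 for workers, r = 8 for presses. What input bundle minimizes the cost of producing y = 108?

L* = 8, K* = 27

Cost minimization requires the marginal rate of technical substitution to equal the input-price ratio: MP_L/MP_K = w/r.
Here MP_L/MP_K = (2/3)·(K/L)/(2/3) = (K/L). Setting this equal to 27/8 = 3.375 gives K = 3.375L.
Substituting into y = 108: 3·L^(2/3)·(3.375L)^(2/3) = 108.
Solving, L = 8 and K = 27.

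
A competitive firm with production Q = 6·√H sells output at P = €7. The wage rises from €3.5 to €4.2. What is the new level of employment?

From P·MP_H = w with MP_H = 3·H^(-1/2), the labor demand is H(w) = (21/w)^(2).
At w = 3.5: H = 36. At w = 4.2: H = 25.

H* = 25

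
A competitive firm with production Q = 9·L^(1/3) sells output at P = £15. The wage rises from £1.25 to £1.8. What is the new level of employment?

From P·MP_L = w with MP_L = 3·L^(-2/3), the labor demand is L(w) = (45/w)^(3/2).
At w = 1.25: L = 216. At w = 1.8: L = 125.

L* = 125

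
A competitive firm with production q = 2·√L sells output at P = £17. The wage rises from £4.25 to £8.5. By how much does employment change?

ΔL = -12

From P·MP_L = w with MP_L = L^(-1/2), the labor demand is L(w) = (17/w)^(2).
At w = 4.25: L = 16. At w = 8.5: L = 4.
ΔL = 4 − 16 = -12.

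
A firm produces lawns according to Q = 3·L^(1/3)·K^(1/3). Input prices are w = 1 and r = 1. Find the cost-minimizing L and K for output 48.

Cost minimization requires the marginal rate of technical substitution to equal the input-price ratio: MP_L/MP_K = w/r.
Here MP_L/MP_K = (1/3)·(K/L)/(1/3) = (K/L). Setting this equal to 1/1 = 1 gives K = L.
Substituting into Q = 48: 3·L^(1/3)·(L)^(1/3) = 48.
Solving, L = 64 and K = 64.

L* = 64, K* = 64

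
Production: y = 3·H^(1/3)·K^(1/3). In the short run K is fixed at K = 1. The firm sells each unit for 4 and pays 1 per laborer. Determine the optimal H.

H* = 8

With K = 1, MP_H = (1/3)·3·H^(-2/3)·1^(1/3) = H^(-2/3).
Profit maximization for a price taker requires P·MP_H = w: 4·H^(-2/3) = 1.
So H^(-2/3) = 0.25, which gives H = 8.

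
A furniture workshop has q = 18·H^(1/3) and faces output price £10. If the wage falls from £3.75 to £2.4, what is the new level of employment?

H* = 125

From P·MP_H = w with MP_H = 6·H^(-2/3), the labor demand is H(w) = (60/w)^(3/2).
At w = 3.75: H = 64. At w = 2.4: H = 125.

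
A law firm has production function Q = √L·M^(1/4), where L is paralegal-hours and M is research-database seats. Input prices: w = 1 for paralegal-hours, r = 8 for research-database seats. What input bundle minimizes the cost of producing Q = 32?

Cost minimization requires the marginal rate of technical substitution to equal the input-price ratio: MP_L/MP_M = w/r.
Here MP_L/MP_M = (1/2)·(M/L)/(1/4) = 2·(M/L). Setting this equal to 1/8 = 0.125 gives M = 0.0625L.
Substituting into Q = 32: L^(1/2)·(0.0625L)^(1/4) = 32.
Solving, L = 256 and M = 16.

L* = 256, M* = 16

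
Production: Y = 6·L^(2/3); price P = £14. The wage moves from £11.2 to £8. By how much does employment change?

From P·MP_L = w with MP_L = 4·L^(-1/3), the labor demand is L(w) = (56/w)^(3).
At w = 11.2: L = 125. At w = 8: L = 343.
ΔL = 343 − 125 = 218.

ΔL = 218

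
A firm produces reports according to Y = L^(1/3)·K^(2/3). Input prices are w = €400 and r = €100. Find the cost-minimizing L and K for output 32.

Cost minimization requires the marginal rate of technical substitution to equal the input-price ratio: MP_L/MP_K = w/r.
Here MP_L/MP_K = (1/3)·(K/L)/(2/3) = 0.5·(K/L). Setting this equal to 400/100 = 4 gives K = 8L.
Substituting into Y = 32: L^(1/3)·(8L)^(2/3) = 32.
Solving, L = 8 and K = 64.

L* = 8, K* = 64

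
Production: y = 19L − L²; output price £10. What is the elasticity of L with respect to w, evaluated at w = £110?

ε = -1.375

From P·MP_L = w with MP_L = 19 − 2L, labor demand is L(w) = (19 − w/10)/2.
dL/dw = −1/(20) = -0.05.
At w = 110, L = 4, so ε = (dL/dw)·(w/L) = (-0.05)·(110/4) = -1.375.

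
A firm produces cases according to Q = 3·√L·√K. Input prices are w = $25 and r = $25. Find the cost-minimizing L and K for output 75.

L* = 25, K* = 25

Cost minimization requires the marginal rate of technical substitution to equal the input-price ratio: MP_L/MP_K = w/r.
Here MP_L/MP_K = (1/2)·(K/L)/(1/2) = (K/L). Setting this equal to 25/25 = 1 gives K = L.
Substituting into Q = 75: 3·L^(1/2)·(L)^(1/2) = 75.
Solving, L = 25 and K = 25.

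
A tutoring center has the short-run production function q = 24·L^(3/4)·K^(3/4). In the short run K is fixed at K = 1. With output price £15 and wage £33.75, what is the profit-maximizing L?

With K = 1, MP_L = (3/4)·24·L^(-1/4)·1^(3/4) = 18·L^(-1/4).
Profit maximization for a price taker requires P·MP_L = w: 15·18·L^(-1/4) = 33.75.
So L^(-1/4) = 0.125, which gives L = 4096.

L* = 4096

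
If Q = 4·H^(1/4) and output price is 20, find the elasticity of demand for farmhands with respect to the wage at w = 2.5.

MP_H = (1/4)·4·H^(-3/4), so P·MP_H = w gives 20·H^(-3/4) = w.
Solving, H(w) = (20/w)^(4/3). This is a constant-elasticity form: H ∝ w^(−4/3), so ε = −4/3.

ε = -4/3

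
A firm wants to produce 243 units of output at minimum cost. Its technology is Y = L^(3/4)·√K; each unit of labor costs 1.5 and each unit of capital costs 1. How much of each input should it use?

L* = 81, K* = 81

Cost minimization requires the marginal rate of technical substitution to equal the input-price ratio: MP_L/MP_K = w/r.
Here MP_L/MP_K = (3/4)·(K/L)/(1/2) = 1.5·(K/L). Setting this equal to 1.5/1 = 1.5 gives K = L.
Substituting into Y = 243: L^(3/4)·(L)^(1/2) = 243.
Solving, L = 81 and K = 81.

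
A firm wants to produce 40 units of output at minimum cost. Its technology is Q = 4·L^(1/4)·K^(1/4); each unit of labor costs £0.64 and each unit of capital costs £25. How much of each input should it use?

Cost minimization requires the marginal rate of technical substitution to equal the input-price ratio: MP_L/MP_K = w/r.
Here MP_L/MP_K = (1/4)·(K/L)/(1/4) = (K/L). Setting this equal to 0.64/25 = 0.0256 gives K = 0.0256L.
Substituting into Q = 40: 4·L^(1/4)·(0.0256L)^(1/4) = 40.
Solving, L = 625 and K = 16.

L* = 625, K* = 16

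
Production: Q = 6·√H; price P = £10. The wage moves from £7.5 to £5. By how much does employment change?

ΔH = 20

From P·MP_H = w with MP_H = 3·H^(-1/2), the labor demand is H(w) = (30/w)^(2).
At w = 7.5: H = 16. At w = 5: H = 36.
ΔH = 36 − 16 = 20.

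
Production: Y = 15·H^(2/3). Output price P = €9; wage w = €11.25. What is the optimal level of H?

H* = 512

MP_H = (2/3)·15·H^(-1/3) = 10·H^(-1/3).
Profit maximization for a price taker requires P·MP_H = w: 9·10·H^(-1/3) = 11.25.
So H^(-1/3) = 0.125, which gives H = 512.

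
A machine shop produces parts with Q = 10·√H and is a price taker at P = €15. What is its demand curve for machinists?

H(w) = 5625/w²

MP_H = (1/2)·10·H^(-1/2) = 5·H^(-1/2).
Setting P·MP_H = w: 75·H^(-1/2) = w.
Solving for H: H^(-1/2) = w/75, so H = (75/w)^(2).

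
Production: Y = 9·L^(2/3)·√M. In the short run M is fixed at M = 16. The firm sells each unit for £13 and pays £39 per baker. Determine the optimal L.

With M = 16, MP_L = (2/3)·9·L^(-1/3)·16^(1/2) = 24·L^(-1/3).
Profit maximization for a price taker requires P·MP_L = w: 13·24·L^(-1/3) = 39.
So L^(-1/3) = 0.125, which gives L = 512.

L* = 512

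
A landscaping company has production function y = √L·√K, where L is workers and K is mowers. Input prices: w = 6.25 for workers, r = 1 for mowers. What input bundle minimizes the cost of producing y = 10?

Cost minimization requires the marginal rate of technical substitution to equal the input-price ratio: MP_L/MP_K = w/r.
Here MP_L/MP_K = (1/2)·(K/L)/(1/2) = (K/L). Setting this equal to 6.25/1 = 6.25 gives K = 6.25L.
Substituting into y = 10: L^(1/2)·(6.25L)^(1/2) = 10.
Solving, L = 4 and K = 25.

L* = 4, K* = 25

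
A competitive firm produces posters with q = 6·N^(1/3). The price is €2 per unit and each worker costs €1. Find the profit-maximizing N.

N* = 8

MP_N = (1/3)·6·N^(-2/3) = 2·N^(-2/3).
Profit maximization for a price taker requires P·MP_N = w: 2·2·N^(-2/3) = 1.
So N^(-2/3) = 0.25, which gives N = 8.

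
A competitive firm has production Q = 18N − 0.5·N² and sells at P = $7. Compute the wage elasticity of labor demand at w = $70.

ε = -1.25

From P·MP_N = w with MP_N = 18 − N, labor demand is N(w) = 18 − w/7.
dN/dw = −1/(7) = -1/7.
At w = 70, N = 8, so ε = (dN/dw)·(w/N) = (-1/7)·(70/8) = -1.25.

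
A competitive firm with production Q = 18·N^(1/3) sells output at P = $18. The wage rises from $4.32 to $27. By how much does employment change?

From P·MP_N = w with MP_N = 6·N^(-2/3), the labor demand is N(w) = (108/w)^(3/2).
At w = 4.32: N = 125. At w = 27: N = 8.
ΔN = 8 − 125 = -117.

ΔN = -117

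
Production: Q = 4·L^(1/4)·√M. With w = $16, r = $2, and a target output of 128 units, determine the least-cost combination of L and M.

Cost minimization requires the marginal rate of technical substitution to equal the input-price ratio: MP_L/MP_M = w/r.
Here MP_L/MP_M = (1/4)·(M/L)/(1/2) = 0.5·(M/L). Setting this equal to 16/2 = 8 gives M = 16L.
Substituting into Q = 128: 4·L^(1/4)·(16L)^(1/2) = 128.
Solving, L = 16 and M = 256.

L* = 16, M* = 256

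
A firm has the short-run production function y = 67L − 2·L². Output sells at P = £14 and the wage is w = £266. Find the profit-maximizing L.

L* = 12

The marginal product of L is MP_L = 67 − 4L.
A price-taking firm hires until the value of the marginal product equals the wage: P·MP_L = w, so 14·(67 − 4L) = 266.
Then 67 − 4L = 19, giving L = 12.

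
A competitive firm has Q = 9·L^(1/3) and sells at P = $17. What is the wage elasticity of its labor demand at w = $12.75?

MP_L = (1/3)·9·L^(-2/3), so P·MP_L = w gives 51·L^(-2/3) = w.
Solving, L(w) = (51/w)^(3/2). This is a constant-elasticity form: L ∝ w^(−3/2), so ε = −3/2.

ε = -1.5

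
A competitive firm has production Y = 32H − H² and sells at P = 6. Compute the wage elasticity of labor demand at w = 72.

From P·MP_H = w with MP_H = 32 − 2H, labor demand is H(w) = (32 − w/6)/2.
dH/dw = −1/(12) = -1/12.
At w = 72, H = 10, so ε = (dH/dw)·(w/H) = (-1/12)·(72/10) = -0.6.

ε = -0.6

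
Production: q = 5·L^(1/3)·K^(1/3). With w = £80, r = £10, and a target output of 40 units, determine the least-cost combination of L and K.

Cost minimization requires the marginal rate of technical substitution to equal the input-price ratio: MP_L/MP_K = w/r.
Here MP_L/MP_K = (1/3)·(K/L)/(1/3) = (K/L). Setting this equal to 80/10 = 8 gives K = 8L.
Substituting into q = 40: 5·L^(1/3)·(8L)^(1/3) = 40.
Solving, L = 8 and K = 64.

L* = 8, K* = 64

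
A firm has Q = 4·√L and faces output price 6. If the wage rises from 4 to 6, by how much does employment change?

From P·MP_L = w with MP_L = 2·L^(-1/2), the labor demand is L(w) = (12/w)^(2).
At w = 4: L = 9. At w = 6: L = 4.
ΔL = 4 − 9 = -5.

ΔL = -5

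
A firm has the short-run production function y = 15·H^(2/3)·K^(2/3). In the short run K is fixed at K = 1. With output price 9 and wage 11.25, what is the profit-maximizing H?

H* = 512

With K = 1, MP_H = (2/3)·15·H^(-1/3)·1^(2/3) = 10·H^(-1/3).
Profit maximization for a price taker requires P·MP_H = w: 9·10·H^(-1/3) = 11.25.
So H^(-1/3) = 0.125, which gives H = 512.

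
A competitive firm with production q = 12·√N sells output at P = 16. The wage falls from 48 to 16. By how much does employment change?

From P·MP_N = w with MP_N = 6·N^(-1/2), the labor demand is N(w) = (96/w)^(2).
At w = 48: N = 4. At w = 16: N = 36.
ΔN = 36 − 4 = 32.

ΔN = 32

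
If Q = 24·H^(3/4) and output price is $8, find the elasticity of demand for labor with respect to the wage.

MP_H = (3/4)·24·H^(-1/4), so P·MP_H = w gives 144·H^(-1/4) = w.
Solving, H(w) = (144/w)^(4). This is a constant-elasticity form: H ∝ w^(−4), so ε = −4.

ε = -4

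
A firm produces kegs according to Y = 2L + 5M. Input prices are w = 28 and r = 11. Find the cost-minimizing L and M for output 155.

The inputs are perfect substitutes, so the firm uses whichever has the lower cost per unit of output.
Cost per unit of output via L is w/2 = 14; via M it is r/5 = 2.2. M is cheaper.
Producing Y = 155 with M alone: L = 0, M = 31.

L* = 0, M* = 31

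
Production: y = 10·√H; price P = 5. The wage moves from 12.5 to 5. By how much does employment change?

ΔH = 21

From P·MP_H = w with MP_H = 5·H^(-1/2), the labor demand is H(w) = (25/w)^(2).
At w = 12.5: H = 4. At w = 5: H = 25.
ΔH = 25 − 4 = 21.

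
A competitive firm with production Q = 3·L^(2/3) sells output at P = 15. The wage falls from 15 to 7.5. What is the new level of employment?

L* = 64

From P·MP_L = w with MP_L = 2·L^(-1/3), the labor demand is L(w) = (30/w)^(3).
At w = 15: L = 8. At w = 7.5: L = 64.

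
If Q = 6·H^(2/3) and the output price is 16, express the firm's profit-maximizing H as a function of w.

H(w) = 262144/w³

MP_H = (2/3)·6·H^(-1/3) = 4·H^(-1/3).
Setting P·MP_H = w: 64·H^(-1/3) = w.
Solving for H: H^(-1/3) = w/64, so H = (64/w)^(3).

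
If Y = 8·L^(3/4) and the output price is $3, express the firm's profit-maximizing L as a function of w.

L(w) = 104976/w^(4)

MP_L = (3/4)·8·L^(-1/4) = 6·L^(-1/4).
Setting P·MP_L = w: 18·L^(-1/4) = w.
Solving for L: L^(-1/4) = w/18, so L = (18/w)^(4).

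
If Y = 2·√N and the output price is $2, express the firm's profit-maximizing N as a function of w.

N(w) = 4/w²

MP_N = (1/2)·2·N^(-1/2) = N^(-1/2).
Setting P·MP_N = w: 2·N^(-1/2) = w.
Solving for N: N^(-1/2) = w/2, so N = (2/w)^(2).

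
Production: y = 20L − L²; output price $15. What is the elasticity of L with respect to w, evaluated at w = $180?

From P·MP_L = w with MP_L = 20 − 2L, labor demand is L(w) = (20 − w/15)/2.
dL/dw = −1/(30) = -1/30.
At w = 180, L = 4, so ε = (dL/dw)·(w/L) = (-1/30)·(180/4) = -1.5.

ε = -1.5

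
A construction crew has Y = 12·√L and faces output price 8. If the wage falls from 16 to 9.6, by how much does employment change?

ΔL = 16

From P·MP_L = w with MP_L = 6·L^(-1/2), the labor demand is L(w) = (48/w)^(2).
At w = 16: L = 9. At w = 9.6: L = 25.
ΔL = 25 − 9 = 16.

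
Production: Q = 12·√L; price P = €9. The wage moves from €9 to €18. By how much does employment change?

ΔL = -27

From P·MP_L = w with MP_L = 6·L^(-1/2), the labor demand is L(w) = (54/w)^(2).
At w = 9: L = 36. At w = 18: L = 9.
ΔL = 9 − 36 = -27.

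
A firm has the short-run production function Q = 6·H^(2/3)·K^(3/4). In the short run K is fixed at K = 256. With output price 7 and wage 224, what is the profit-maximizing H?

H* = 512

With K = 256, MP_H = (2/3)·6·H^(-1/3)·256^(3/4) = 256·H^(-1/3).
Profit maximization for a price taker requires P·MP_H = w: 7·256·H^(-1/3) = 224.
So H^(-1/3) = 0.125, which gives H = 512.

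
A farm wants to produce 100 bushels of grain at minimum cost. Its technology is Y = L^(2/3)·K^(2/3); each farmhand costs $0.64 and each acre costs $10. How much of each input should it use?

L* = 125, K* = 8

Cost minimization requires the marginal rate of technical substitution to equal the input-price ratio: MP_L/MP_K = w/r.
Here MP_L/MP_K = (2/3)·(K/L)/(2/3) = (K/L). Setting this equal to 0.64/10 = 0.064 gives K = 0.064L.
Substituting into Y = 100: L^(2/3)·(0.064L)^(2/3) = 100.
Solving, L = 125 and K = 8.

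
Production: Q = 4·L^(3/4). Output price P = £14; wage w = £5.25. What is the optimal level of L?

MP_L = (3/4)·4·L^(-1/4) = 3·L^(-1/4).
Profit maximization for a price taker requires P·MP_L = w: 14·3·L^(-1/4) = 5.25.
So L^(-1/4) = 0.125, which gives L = 4096.

L* = 4096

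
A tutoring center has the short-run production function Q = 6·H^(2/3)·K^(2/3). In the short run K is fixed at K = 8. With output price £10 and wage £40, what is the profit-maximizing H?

With K = 8, MP_H = (2/3)·6·H^(-1/3)·8^(2/3) = 16·H^(-1/3).
Profit maximization for a price taker requires P·MP_H = w: 10·16·H^(-1/3) = 40.
So H^(-1/3) = 0.25, which gives H = 64.

H* = 64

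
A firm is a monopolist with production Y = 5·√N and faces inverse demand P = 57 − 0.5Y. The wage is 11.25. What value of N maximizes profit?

Marginal revenue from the inverse demand is MR = 57 − Y.
The marginal product is MP_N = 2.5·N^(-1/2).
A monopolist hires until marginal revenue product equals the wage: MR·MP_N = w.
At N, Y = 5·√N. Substituting and solving: (57 − 5·√N)·2.5·N^(-1/2) = 11.25 gives N = 36.

N* = 36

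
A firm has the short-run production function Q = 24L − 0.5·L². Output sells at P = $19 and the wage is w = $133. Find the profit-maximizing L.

L* = 17

The marginal product of L is MP_L = 24 − L.
A price-taking firm hires until the value of the marginal product equals the wage: P·MP_L = w, so 19·(24 − L) = 133.
Then 24 − L = 7, giving L = 17.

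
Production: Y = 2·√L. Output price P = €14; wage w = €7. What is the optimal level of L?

L* = 4

MP_L = (1/2)·2·L^(-1/2) = L^(-1/2).
Profit maximization for a price taker requires P·MP_L = w: 14·L^(-1/2) = 7.
So L^(-1/2) = 0.5, which gives L = 4.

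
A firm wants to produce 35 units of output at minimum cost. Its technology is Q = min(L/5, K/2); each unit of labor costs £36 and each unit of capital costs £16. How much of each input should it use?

With a fixed-proportions technology, the cost-minimizing bundle uses no slack in either input: L/5 = K/2 = Q.
So L = 5·35 = 175 and K = 2·35 = 70.

L* = 175, K* = 70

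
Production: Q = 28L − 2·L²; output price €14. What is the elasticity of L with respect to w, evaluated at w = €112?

ε = -0.4

From P·MP_L = w with MP_L = 28 − 4L, labor demand is L(w) = (28 − w/14)/4.
dL/dw = −1/(56) = -1/56.
At w = 112, L = 5, so ε = (dL/dw)·(w/L) = (-1/56)·(112/5) = -0.4.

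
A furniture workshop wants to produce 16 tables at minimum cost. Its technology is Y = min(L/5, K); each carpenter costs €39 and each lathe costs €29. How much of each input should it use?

L* = 80, K* = 16

With a fixed-proportions technology, the cost-minimizing bundle uses no slack in either input: L/5 = K = Y.
So L = 5·16 = 80 and K = 16.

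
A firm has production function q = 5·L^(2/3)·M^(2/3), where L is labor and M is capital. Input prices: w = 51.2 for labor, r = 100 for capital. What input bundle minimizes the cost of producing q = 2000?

Cost minimization requires the marginal rate of technical substitution to equal the input-price ratio: MP_L/MP_M = w/r.
Here MP_L/MP_M = (2/3)·(M/L)/(2/3) = (M/L). Setting this equal to 51.2/100 = 0.512 gives M = 0.512L.
Substituting into q = 2000: 5·L^(2/3)·(0.512L)^(2/3) = 2000.
Solving, L = 125 and M = 64.

L* = 125, M* = 64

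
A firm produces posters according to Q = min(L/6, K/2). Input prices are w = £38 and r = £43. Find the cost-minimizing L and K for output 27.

L* = 162, K* = 54

With a fixed-proportions technology, the cost-minimizing bundle uses no slack in either input: L/6 = K/2 = Q.
So L = 6·27 = 162 and K = 2·27 = 54.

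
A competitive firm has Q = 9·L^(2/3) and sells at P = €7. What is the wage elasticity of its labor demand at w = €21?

ε = -3

MP_L = (2/3)·9·L^(-1/3), so P·MP_L = w gives 42·L^(-1/3) = w.
Solving, L(w) = (42/w)^(3). This is a constant-elasticity form: L ∝ w^(−3), so ε = −3.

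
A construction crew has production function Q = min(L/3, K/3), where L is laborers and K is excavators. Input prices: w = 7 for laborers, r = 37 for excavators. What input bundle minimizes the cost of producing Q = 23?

L* = 69, K* = 69

With a fixed-proportions technology, the cost-minimizing bundle uses no slack in either input: L/3 = K/3 = Q.
So L = 3·23 = 69 and K = 3·23 = 69.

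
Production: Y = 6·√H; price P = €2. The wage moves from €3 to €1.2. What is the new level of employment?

From P·MP_H = w with MP_H = 3·H^(-1/2), the labor demand is H(w) = (6/w)^(2).
At w = 3: H = 4. At w = 1.2: H = 25.

H* = 25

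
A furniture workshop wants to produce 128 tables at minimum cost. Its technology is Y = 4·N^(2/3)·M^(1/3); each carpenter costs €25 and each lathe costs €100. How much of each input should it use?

Cost minimization requires the marginal rate of technical substitution to equal the input-price ratio: MP_N/MP_M = w/r.
Here MP_N/MP_M = (2/3)·(M/N)/(1/3) = 2·(M/N). Setting this equal to 25/100 = 0.25 gives M = 0.125N.
Substituting into Y = 128: 4·N^(2/3)·(0.125N)^(1/3) = 128.
Solving, N = 64 and M = 8.

N* = 64, M* = 8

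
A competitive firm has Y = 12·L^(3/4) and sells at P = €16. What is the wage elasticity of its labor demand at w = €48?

MP_L = (3/4)·12·L^(-1/4), so P·MP_L = w gives 144·L^(-1/4) = w.
Solving, L(w) = (144/w)^(4). This is a constant-elasticity form: L ∝ w^(−4), so ε = −4.

ε = -4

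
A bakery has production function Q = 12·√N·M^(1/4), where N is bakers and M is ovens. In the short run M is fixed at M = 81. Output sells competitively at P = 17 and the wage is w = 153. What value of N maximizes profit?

With M = 81, MP_N = (1/2)·12·N^(-1/2)·81^(1/4) = 18·N^(-1/2).
Profit maximization for a price taker requires P·MP_N = w: 17·18·N^(-1/2) = 153.
So N^(-1/2) = 0.5, which gives N = 4.

N* = 4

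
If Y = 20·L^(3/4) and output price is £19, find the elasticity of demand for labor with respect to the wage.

MP_L = (3/4)·20·L^(-1/4), so P·MP_L = w gives 285·L^(-1/4) = w.
Solving, L(w) = (285/w)^(4). This is a constant-elasticity form: L ∝ w^(−4), so ε = −4.

ε = -4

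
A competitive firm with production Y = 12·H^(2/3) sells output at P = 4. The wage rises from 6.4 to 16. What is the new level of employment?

H* = 8

From P·MP_H = w with MP_H = 8·H^(-1/3), the labor demand is H(w) = (32/w)^(3).
At w = 6.4: H = 125. At w = 16: H = 8.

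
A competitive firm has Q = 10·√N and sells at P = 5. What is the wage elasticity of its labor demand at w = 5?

MP_N = (1/2)·10·N^(-1/2), so P·MP_N = w gives 25·N^(-1/2) = w.
Solving, N(w) = (25/w)^(2). This is a constant-elasticity form: N ∝ w^(−2), so ε = −2.

ε = -2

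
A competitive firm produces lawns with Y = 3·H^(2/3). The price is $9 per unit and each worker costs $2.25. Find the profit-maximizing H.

H* = 512

MP_H = (2/3)·3·H^(-1/3) = 2·H^(-1/3).
Profit maximization for a price taker requires P·MP_H = w: 9·2·H^(-1/3) = 2.25.
So H^(-1/3) = 0.125, which gives H = 512.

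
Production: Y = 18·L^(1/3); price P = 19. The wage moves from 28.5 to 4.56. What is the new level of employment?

L* = 125

From P·MP_L = w with MP_L = 6·L^(-2/3), the labor demand is L(w) = (114/w)^(3/2).
At w = 28.5: L = 8. At w = 4.56: L = 125.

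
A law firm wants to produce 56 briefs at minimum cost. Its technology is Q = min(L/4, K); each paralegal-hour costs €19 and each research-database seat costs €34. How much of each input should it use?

L* = 224, K* = 56

With a fixed-proportions technology, the cost-minimizing bundle uses no slack in either input: L/4 = K = Q.
So L = 4·56 = 224 and K = 56.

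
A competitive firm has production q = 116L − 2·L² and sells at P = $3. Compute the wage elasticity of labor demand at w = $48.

ε = -0.16

From P·MP_L = w with MP_L = 116 − 4L, labor demand is L(w) = (116 − w/3)/4.
dL/dw = −1/(12) = -1/12.
At w = 48, L = 25, so ε = (dL/dw)·(w/L) = (-1/12)·(48/25) = -0.16.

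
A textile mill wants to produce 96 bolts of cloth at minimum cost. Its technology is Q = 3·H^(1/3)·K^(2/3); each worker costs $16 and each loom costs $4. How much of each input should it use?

Cost minimization requires the marginal rate of technical substitution to equal the input-price ratio: MP_H/MP_K = w/r.
Here MP_H/MP_K = (1/3)·(K/H)/(2/3) = 0.5·(K/H). Setting this equal to 16/4 = 4 gives K = 8H.
Substituting into Q = 96: 3·H^(1/3)·(8H)^(2/3) = 96.
Solving, H = 8 and K = 64.

H* = 8, K* = 64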